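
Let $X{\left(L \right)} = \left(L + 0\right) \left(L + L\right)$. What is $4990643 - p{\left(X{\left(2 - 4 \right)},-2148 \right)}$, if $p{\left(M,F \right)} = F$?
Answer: $4992791$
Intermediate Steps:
$X{\left(L \right)} = 2 L^{2}$ ($X{\left(L \right)} = L 2 L = 2 L^{2}$)
$4990643 - p{\left(X{\left(2 - 4 \right)},-2148 \right)} = 4990643 - -2148 = 4990643 + 2148 = 4992791$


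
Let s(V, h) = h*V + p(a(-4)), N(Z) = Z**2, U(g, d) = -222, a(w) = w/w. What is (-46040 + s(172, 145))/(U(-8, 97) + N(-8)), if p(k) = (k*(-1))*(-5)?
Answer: 21095/158 ≈ 133.51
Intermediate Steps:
a(w) = 1
p(k) = 5*k (p(k) = -k*(-5) = 5*k)
s(V, h) = 5 + V*h (s(V, h) = h*V + 5*1 = V*h + 5 = 5 + V*h)
(-46040 + s(172, 145))/(U(-8, 97) + N(-8)) = (-46040 + (5 + 172*145))/(-222 + (-8)**2) = (-46040 + (5 + 24940))/(-222 + 64) = (-46040 + 24945)/(-158) = -21095*(-1/158) = 21095/158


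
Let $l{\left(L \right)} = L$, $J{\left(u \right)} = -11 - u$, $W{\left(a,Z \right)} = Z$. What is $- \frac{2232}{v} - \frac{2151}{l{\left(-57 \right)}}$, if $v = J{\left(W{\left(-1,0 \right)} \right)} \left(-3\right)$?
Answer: $- \frac{6249}{209} \approx -29.9$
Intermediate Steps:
$v = 33$ ($v = \left(-11 - 0\right) \left(-3\right) = \left(-11 + 0\right) \left(-3\right) = \left(-11\right) \left(-3\right) = 33$)
$- \frac{2232}{v} - \frac{2151}{l{\left(-57 \right)}} = - \frac{2232}{33} - \frac{2151}{-57} = \left(-2232\right) \frac{1}{33} - - \frac{717}{19} = - \frac{744}{11} + \frac{717}{19} = - \frac{6249}{209}$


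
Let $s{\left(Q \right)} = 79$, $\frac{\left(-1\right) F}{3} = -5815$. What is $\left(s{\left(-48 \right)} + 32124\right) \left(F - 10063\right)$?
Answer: $237722546$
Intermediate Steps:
$F = 17445$ ($F = \left(-3\right) \left(-5815\right) = 17445$)
$\left(s{\left(-48 \right)} + 32124\right) \left(F - 10063\right) = \left(79 + 32124\right) \left(17445 - 10063\right) = 32203 \cdot 7382 = 237722546$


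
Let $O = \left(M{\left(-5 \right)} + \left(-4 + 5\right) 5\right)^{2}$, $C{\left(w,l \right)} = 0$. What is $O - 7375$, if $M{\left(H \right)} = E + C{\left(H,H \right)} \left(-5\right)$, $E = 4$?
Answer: $-7294$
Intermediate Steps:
$M{\left(H \right)} = 4$ ($M{\left(H \right)} = 4 + 0 \left(-5\right) = 4 + 0 = 4$)
$O = 81$ ($O = \left(4 + \left(-4 + 5\right) 5\right)^{2} = \left(4 + 1 \cdot 5\right)^{2} = \left(4 + 5\right)^{2} = 9^{2} = 81$)
$O - 7375 = 81 - 7375 = -7294$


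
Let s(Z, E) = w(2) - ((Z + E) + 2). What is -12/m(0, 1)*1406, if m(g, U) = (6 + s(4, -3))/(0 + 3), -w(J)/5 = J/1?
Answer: 50616/7 ≈ 7230.9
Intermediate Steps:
w(J) = -5*J (w(J) = -5*J/1 = -5*J)
s(Z, E) = -12 - E - Z (s(Z, E) = -5*2 - ((Z + E) + 2) = -10 - ((E + Z) + 2) = -10 - (2 + E + Z) = -10 + (-2 - E - Z) = -12 - E - Z)
m(g, U) = -7/3 (m(g, U) = (6 + (-12 - 1*(-3) - 1*4))/(0 + 3) = (6 + (-12 + 3 - 4))/3 = (6 - 13)*(1/3) = -7*1/3 = -7/3)
-12/m(0, 1)*1406 = -12/(-7/3)*1406 = -12*(-3/7)*1406 = (36/7)*1406 = 50616/7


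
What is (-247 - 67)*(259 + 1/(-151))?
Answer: -12279912/151 ≈ -81324.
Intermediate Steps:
(-247 - 67)*(259 + 1/(-151)) = -314*(259 - 1/151) = -314*39108/151 = -12279912/151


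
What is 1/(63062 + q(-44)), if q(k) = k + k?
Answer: 1/62974 ≈ 1.5880e-5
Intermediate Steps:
q(k) = 2*k
1/(63062 + q(-44)) = 1/(63062 + 2*(-44)) = 1/(63062 - 88) = 1/62974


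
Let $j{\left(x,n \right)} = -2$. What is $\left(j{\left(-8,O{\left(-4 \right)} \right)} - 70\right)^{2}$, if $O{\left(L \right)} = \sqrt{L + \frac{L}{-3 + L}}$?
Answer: $5184$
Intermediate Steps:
$O{\left(L \right)} = \sqrt{L + \frac{L}{-3 + L}}$
$\left(j{\left(-8,O{\left(-4 \right)} \right)} - 70\right)^{2} = \left(-2 - 70\right)^{2} = \left(-72\right)^{2} = 5184$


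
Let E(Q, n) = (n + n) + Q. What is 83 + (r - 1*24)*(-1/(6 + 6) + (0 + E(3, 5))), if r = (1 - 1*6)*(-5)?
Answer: 1151/12 ≈ 95.917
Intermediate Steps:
E(Q, n) = Q + 2*n (E(Q, n) = 2*n + Q = Q + 2*n)
r = 25 (r = (1 - 6)*(-5) = -5*(-5) = 25)
83 + (r - 1*24)*(-1/(6 + 6) + (0 + E(3, 5))) = 83 + (25 - 1*24)*(-1/(6 + 6) + (0 + (3 + 2*5))) = 83 + (25 - 24)*(-1/12 + (0 + (3 + 10))) = 83 + 1*((1/12)*(-1) + (0 + 13)) = 83 + 1*(-1/12 + 13) = 83 + 1*(155/12) = 83 + 155/12 = 1151/12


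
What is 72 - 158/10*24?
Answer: -1536/5 ≈ -307.20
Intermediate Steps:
72 - 158/10*24 = 72 - 158*1/10*24 = 72 - 79/5*24 = 72 - 1896/5 = -1536/5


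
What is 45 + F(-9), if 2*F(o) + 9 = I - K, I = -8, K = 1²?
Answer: 36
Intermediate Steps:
K = 1
F(o) = -9 (F(o) = -9/2 + (-8 - 1*1)/2 = -9/2 + (-8 - 1)/2 = -9/2 + (½)*(-9) = -9/2 - 9/2 = -9)
45 + F(-9) = 45 - 9 = 36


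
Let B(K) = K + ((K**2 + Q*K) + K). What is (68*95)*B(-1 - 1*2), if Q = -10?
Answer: 213180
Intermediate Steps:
B(K) = K**2 - 8*K (B(K) = K + ((K**2 - 10*K) + K) = K + (K**2 - 9*K) = K**2 - 8*K)
(68*95)*B(-1 - 1*2) = (68*95)*((-1 - 1*2)*(-8 + (-1 - 1*2))) = 6460*((-1 - 2)*(-8 + (-1 - 2))) = 6460*(-3*(-8 - 3)) = 6460*(-3*(-11)) = 6460*33 = 213180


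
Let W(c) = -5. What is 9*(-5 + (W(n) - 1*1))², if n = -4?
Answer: 1089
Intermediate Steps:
9*(-5 + (W(n) - 1*1))² = 9*(-5 + (-5 - 1*1))² = 9*(-5 + (-5 - 1))² = 9*(-5 - 6)² = 9*(-11)² = 9*121 = 1089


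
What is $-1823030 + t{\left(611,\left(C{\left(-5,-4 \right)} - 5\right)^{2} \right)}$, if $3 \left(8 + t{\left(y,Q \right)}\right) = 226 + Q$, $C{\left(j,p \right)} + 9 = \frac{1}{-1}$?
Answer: $- \frac{5468663}{3} \approx -1.8229 \cdot 10^{6}$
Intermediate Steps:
$C{\left(j,p \right)} = -10$ ($C{\left(j,p \right)} = -9 + \frac{1}{-1} = -9 - 1 = -10$)
$t{\left(y,Q \right)} = \frac{202}{3} + \frac{Q}{3}$ ($t{\left(y,Q \right)} = -8 + \frac{226 + Q}{3} = -8 + \left(\frac{226}{3} + \frac{Q}{3}\right) = \frac{202}{3} + \frac{Q}{3}$)
$-1823030 + t{\left(611,\left(C{\left(-5,-4 \right)} - 5\right)^{2} \right)} = -1823030 + \left(\frac{202}{3} + \frac{\left(-10 - 5\right)^{2}}{3}\right) = -1823030 + \left(\frac{202}{3} + \frac{\left(-15\right)^{2}}{3}\right) = -1823030 + \left(\frac{202}{3} + \frac{1}{3} \cdot 225\right) = -1823030 + \left(\frac{202}{3} + 75\right) = -1823030 + \frac{427}{3} = - \frac{5468663}{3}$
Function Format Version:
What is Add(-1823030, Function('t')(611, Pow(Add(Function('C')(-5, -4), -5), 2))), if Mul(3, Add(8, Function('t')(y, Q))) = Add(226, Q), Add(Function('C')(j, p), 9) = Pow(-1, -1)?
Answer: Rational(-5468663, 3) ≈ -1.8229e+6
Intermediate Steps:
Function('C')(j, p) = -10 (Function('C')(j, p) = Add(-9, Pow(-1, -1)) = Add(-9, -1) = -10)
Function('t')(y, Q) = Add(Rational(202, 3), Mul(Rational(1, 3), Q)) (Function('t')(y, Q) = Add(-8, Mul(Rational(1, 3), Add(226, Q))) = Add(-8, Add(Rational(226, 3), Mul(Rational(1, 3), Q))) = Add(Rational(202, 3), Mul(Rational(1, 3), Q)))
Add(-1823030, Function('t')(611, Pow(Add(Function('C')(-5, -4), -5), 2))) = Add(-1823030, Add(Rational(202, 3), Mul(Rational(1, 3), Pow(Add(-10, -5), 2)))) = Add(-1823030, Add(Rational(202, 3), Mul(Rational(1, 3), Pow(-15, 2)))) = Add(-1823030, Add(Rational(202, 3), Mul(Rational(1, 3), 225))) = Add(-1823030, Add(Rational(202, 3), 75)) = Add(-1823030, Rational(427, 3)) = Rational(-5468663, 3)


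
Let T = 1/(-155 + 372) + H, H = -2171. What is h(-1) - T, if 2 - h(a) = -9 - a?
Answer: 473276/217 ≈ 2181.0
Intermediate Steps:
h(a) = 11 + a (h(a) = 2 - (-9 - a) = 2 + (9 + a) = 11 + a)
T = -471106/217 (T = 1/(-155 + 372) - 2171 = 1/217 - 2171 = -471106/217 ≈ -2171.0)
h(-1) - T = (11 - 1) - 1*(-471106/217) = 10 + 471106/217 = 473276/217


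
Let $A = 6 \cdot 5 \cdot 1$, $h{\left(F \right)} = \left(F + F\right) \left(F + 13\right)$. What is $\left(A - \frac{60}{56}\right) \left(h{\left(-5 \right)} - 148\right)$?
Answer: $- \frac{46170}{7} \approx -6595.7$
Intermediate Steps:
$h{\left(F \right)} = 2 F \left(13 + F\right)$
$A = 30$ ($A = 30 \cdot 1 = 30$)
$\left(A - \frac{60}{56}\right) \left(h{\left(-5 \right)} - 148\right) = \left(30 - \frac{60}{56}\right) \left(2 \left(-5\right) \left(13 - 5\right) - 148\right) = \left(30 - 60 \cdot \frac{1}{56}\right) \left(2 \left(-5\right) 8 - 148\right) = \left(30 - \frac{15}{14}\right) \left(-80 - 148\right) = \left(30 - \frac{15}{14}\right) \left(-228\right) = \frac{405}{14} \left(-228\right) = - \frac{46170}{7}$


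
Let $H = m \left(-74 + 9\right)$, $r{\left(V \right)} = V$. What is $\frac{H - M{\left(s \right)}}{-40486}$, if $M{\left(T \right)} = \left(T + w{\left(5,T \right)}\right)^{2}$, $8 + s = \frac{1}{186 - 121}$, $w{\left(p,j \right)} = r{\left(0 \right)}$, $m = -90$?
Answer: $- \frac{24446889}{171053350} \approx -0.14292$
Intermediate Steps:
$w{\left(p,j \right)} = 0$
$H = 5850$ ($H = - 90 \left(-74 + 9\right) = \left(-90\right) \left(-65\right) = 5850$)
$s = - \frac{519}{65}$ ($s = -8 + \frac{1}{186 - 121} = -8 + \frac{1}{65} = - \frac{519}{65} \approx -7.9846$)
$M{\left(T \right)} = T^{2}$ ($M{\left(T \right)} = \left(T + 0\right)^{2} = T^{2}$)
$\frac{H - M{\left(s \right)}}{-40486} = \frac{5850 - \left(- \frac{519}{65}\right)^{2}}{-40486} = \left(5850 - \frac{269361}{4225}\right) \left(- \frac{1}{40486}\right) = \frac{24446889}{4225} \left(- \frac{1}{40486}\right) = - \frac{24446889}{171053350}$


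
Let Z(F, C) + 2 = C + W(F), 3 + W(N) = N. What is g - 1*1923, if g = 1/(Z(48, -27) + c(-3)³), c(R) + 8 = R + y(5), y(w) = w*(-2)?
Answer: -17778136/9245 ≈ -1923.0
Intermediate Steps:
y(w) = -2*w
W(N) = -3 + N
Z(F, C) = -5 + C + F (Z(F, C) = -2 + (C + (-3 + F)) = -2 + (-3 + C + F) = -5 + C + F)
c(R) = -18 + R (c(R) = -8 + (R - 2*5) = -8 + (R - 10) = -8 + (-10 + R) = -18 + R)
g = -1/9245 (g = 1/((-5 - 27 + 48) + (-18 - 3)³) = 1/(16 + (-21)³) = 1/(16 - 9261) = 1/(-9245) = -1/9245 ≈ -0.00010817)
g - 1*1923 = -1/9245 - 1*1923 = -1/9245 - 1923 = -17778136/9245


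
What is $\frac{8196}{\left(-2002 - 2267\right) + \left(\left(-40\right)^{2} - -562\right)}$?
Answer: $- \frac{8196}{2107} \approx -3.8899$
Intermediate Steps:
$\frac{8196}{\left(-2002 - 2267\right) + \left(\left(-40\right)^{2} - -562\right)} = \frac{8196}{-4269 + \left(1600 + 562\right)} = \frac{8196}{-4269 + 2162} = \frac{8196}{-2107} = 8196 \left(- \frac{1}{2107}\right) = - \frac{8196}{2107}$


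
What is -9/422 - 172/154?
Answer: -36985/32494 ≈ -1.1382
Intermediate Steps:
-9/422 - 172/154 = -9*1/422 - 172*1/154 = -9/422 - 86/77 = -36985/32494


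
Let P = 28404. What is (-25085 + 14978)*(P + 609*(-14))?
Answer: -200906946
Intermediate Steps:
(-25085 + 14978)*(P + 609*(-14)) = (-25085 + 14978)*(28404 + 609*(-14)) = -10107*(28404 - 8526) = -10107*19878 = -200906946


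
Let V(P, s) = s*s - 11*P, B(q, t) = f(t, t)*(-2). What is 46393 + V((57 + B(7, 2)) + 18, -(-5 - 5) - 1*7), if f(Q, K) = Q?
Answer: 45621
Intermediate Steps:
B(q, t) = -2*t (B(q, t) = t*(-2) = -2*t)
V(P, s) = s² - 11*P
46393 + V((57 + B(7, 2)) + 18, -(-5 - 5) - 1*7) = 46393 + ((-(-5 - 5) - 1*7)² - 11*((57 - 2*2) + 18)) = 46393 + ((-1*(-10) - 7)² - 11*((57 - 4) + 18)) = 46393 + ((10 - 7)² - 11*(53 + 18)) = 46393 + (3² - 11*71) = 46393 + (9 - 781) = 46393 - 772 = 45621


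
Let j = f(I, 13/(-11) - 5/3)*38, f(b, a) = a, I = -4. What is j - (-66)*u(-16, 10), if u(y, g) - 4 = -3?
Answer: -1394/33 ≈ -42.242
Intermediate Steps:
u(y, g) = 1 (u(y, g) = 4 - 3 = 1)
j = -3572/33 (j = (13/(-11) - 5/3)*38 = (13*(-1/11) - 5*⅓)*38 = (-13/11 - 5/3)*38 = -94/33*38 = -3572/33 ≈ -108.24)
j - (-66)*u(-16, 10) = -3572/33 - (-66) = -3572/33 - 1*(-66) = -3572/33 + 66 = -1394/33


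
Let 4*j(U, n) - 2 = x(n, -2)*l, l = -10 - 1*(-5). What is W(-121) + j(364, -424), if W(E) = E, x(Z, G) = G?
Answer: -118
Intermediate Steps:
l = -5 (l = -10 + 5 = -5)
j(U, n) = 3 (j(U, n) = 1/2 + (-2*(-5))/4 = 1/2 + (1/4)*10 = 1/2 + 5/2 = 3)
W(-121) + j(364, -424) = -121 + 3 = -118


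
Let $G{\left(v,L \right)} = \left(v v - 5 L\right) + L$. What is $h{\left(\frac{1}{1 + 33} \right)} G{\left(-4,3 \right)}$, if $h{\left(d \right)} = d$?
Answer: $\frac{2}{17} \approx 0.11765$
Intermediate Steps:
$G{\left(v,L \right)} = v^{2} - 4 L$ ($G{\left(v,L \right)} = \left(v^{2} - 5 L\right) + L = v^{2} - 4 L$)
$h{\left(\frac{1}{1 + 33} \right)} G{\left(-4,3 \right)} = \frac{\left(-4\right)^{2} - 12}{1 + 33} = \frac{16 - 12}{34} = \frac{1}{34} \cdot 4 = \frac{2}{17}$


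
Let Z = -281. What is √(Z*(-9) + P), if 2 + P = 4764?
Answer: √7291 ≈ 85.387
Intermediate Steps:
P = 4762 (P = -2 + 4764 = 4762)
√(Z*(-9) + P) = √(-281*(-9) + 4762) = √(2529 + 4762) = √7291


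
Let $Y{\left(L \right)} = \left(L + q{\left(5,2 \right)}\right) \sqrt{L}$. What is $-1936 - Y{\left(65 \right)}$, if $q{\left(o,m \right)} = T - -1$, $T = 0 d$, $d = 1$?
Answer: $-1936 - 66 \sqrt{65} \approx -2468.1$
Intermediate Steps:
$T = 0$ ($T = 0 \cdot 1 = 0$)
$q{\left(o,m \right)} = 1$ ($q{\left(o,m \right)} = 0 - -1 = 0 + 1 = 1$)
$Y{\left(L \right)} = \sqrt{L} \left(1 + L\right)$ ($Y{\left(L \right)} = \left(L + 1\right) \sqrt{L} = \left(1 + L\right) \sqrt{L} = \sqrt{L} \left(1 + L\right)$)
$-1936 - Y{\left(65 \right)} = -1936 - \sqrt{65} \left(1 + 65\right) = -1936 - \sqrt{65} \cdot 66 = -1936 - 66 \sqrt{65}$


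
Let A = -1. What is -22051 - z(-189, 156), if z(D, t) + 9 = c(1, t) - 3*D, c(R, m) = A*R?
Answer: -22608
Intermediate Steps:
c(R, m) = -R
z(D, t) = -10 - 3*D (z(D, t) = -9 + (-1*1 - 3*D) = -9 + (-1 - 3*D) = -10 - 3*D)
-22051 - z(-189, 156) = -22051 - (-10 - 3*(-189)) = -22051 - (-10 + 567) = -22051 - 1*557 = -22051 - 557 = -22608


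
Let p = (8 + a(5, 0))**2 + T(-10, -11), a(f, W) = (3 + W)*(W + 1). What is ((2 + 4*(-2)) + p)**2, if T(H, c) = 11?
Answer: 15876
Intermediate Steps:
a(f, W) = (1 + W)*(3 + W) (a(f, W) = (3 + W)*(1 + W) = (1 + W)*(3 + W))
p = 132 (p = (8 + (3 + 0**2 + 4*0))**2 + 11 = (8 + (3 + 0 + 0))**2 + 11 = (8 + 3)**2 + 11 = 11**2 + 11 = 121 + 11 = 132)
((2 + 4*(-2)) + p)**2 = ((2 + 4*(-2)) + 132)**2 = ((2 - 8) + 132)**2 = (-6 + 132)**2 = 126**2 = 15876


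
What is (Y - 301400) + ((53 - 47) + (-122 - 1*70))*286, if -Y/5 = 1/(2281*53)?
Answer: -42868174233/120893 ≈ -3.5460e+5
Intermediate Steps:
Y = -5/120893 (Y = -5/(2281*53) = -5/120893 ≈ -4.1359e-5)
(Y - 301400) + ((53 - 47) + (-122 - 1*70))*286 = (-5/120893 - 301400) + ((53 - 47) + (-122 - 1*70))*286 = -36437150205/120893 + (6 + (-122 - 70))*286 = -36437150205/120893 + (6 - 192)*286 = -36437150205/120893 - 186*286 = -36437150205/120893 - 53196 = -42868174233/120893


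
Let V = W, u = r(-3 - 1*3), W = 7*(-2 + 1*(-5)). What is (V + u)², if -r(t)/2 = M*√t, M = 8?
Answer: 865 + 1568*I*√6 ≈ 865.0 + 3840.8*I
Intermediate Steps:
W = -49 (W = 7*(-2 - 5) = 7*(-7) = -49)
r(t) = -16*√t
u = -16*I*√6 (u = -16*√(-3 - 1*3) = -16*√(-3 - 3) = -16*I*√6 ≈ -39.192*I)
V = -49
(V + u)² = (-49 - 16*I*√6)²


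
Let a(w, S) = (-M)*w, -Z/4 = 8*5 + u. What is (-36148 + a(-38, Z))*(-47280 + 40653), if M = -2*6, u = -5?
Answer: 242574708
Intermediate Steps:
M = -12
Z = -140 (Z = -4*(8*5 - 5) = -4*(40 - 5) = -4*35 = -140)
a(w, S) = 12*w (a(w, S) = (-1*(-12))*w = 12*w)
(-36148 + a(-38, Z))*(-47280 + 40653) = (-36148 + 12*(-38))*(-47280 + 40653) = (-36148 - 456)*(-6627) = -36604*(-6627) = 242574708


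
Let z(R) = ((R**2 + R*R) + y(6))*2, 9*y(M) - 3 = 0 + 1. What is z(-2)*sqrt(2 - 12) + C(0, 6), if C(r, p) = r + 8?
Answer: 8 + 152*I*sqrt(10)/9 ≈ 8.0 + 53.407*I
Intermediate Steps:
C(r, p) = 8 + r
y(M) = 4/9 (y(M) = 1/3 + (0 + 1)/9 = 1/3 + (1/9)*1 = 1/3 + 1/9 = 4/9)
z(R) = 8/9 + 4*R**2 (z(R) = ((R**2 + R*R) + 4/9)*2 = ((R**2 + R**2) + 4/9)*2 = (2*R**2 + 4/9)*2 = (4/9 + 2*R**2)*2 = 8/9 + 4*R**2)
z(-2)*sqrt(2 - 12) + C(0, 6) = (8/9 + 4*(-2)**2)*sqrt(2 - 12) + (8 + 0) = (8/9 + 4*4)*sqrt(-10) + 8 = (8/9 + 16)*(I*sqrt(10)) + 8 = 152*(I*sqrt(10))/9 + 8 = 152*I*sqrt(10)/9 + 8 = 8 + 152*I*sqrt(10)/9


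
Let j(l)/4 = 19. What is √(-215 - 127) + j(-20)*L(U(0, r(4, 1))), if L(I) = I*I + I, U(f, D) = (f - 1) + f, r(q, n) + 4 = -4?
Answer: 3*I*√38 ≈ 18.493*I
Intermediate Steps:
r(q, n) = -8 (r(q, n) = -4 - 4 = -8)
j(l) = 76 (j(l) = 4*19 = 76)
U(f, D) = -1 + 2*f (U(f, D) = (-1 + f) + f = -1 + 2*f)
L(I) = I + I² (L(I) = I² + I = I + I²)
√(-215 - 127) + j(-20)*L(U(0, r(4, 1))) = √(-215 - 127) + 76*((-1 + 2*0)*(1 + (-1 + 2*0))) = √(-342) + 76*((-1 + 0)*(1 + (-1 + 0))) = 3*I*√38 + 76*(-(1 - 1)) = 3*I*√38 + 76*(-1*0) = 3*I*√38 + 76*0 = 3*I*√38 + 0 = 3*I*√38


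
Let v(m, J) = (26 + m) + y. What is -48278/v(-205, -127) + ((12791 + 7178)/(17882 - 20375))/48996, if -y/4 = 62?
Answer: 5897005691021/52156780956 ≈ 113.06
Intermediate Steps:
y = -248 (y = -4*62 = -248)
v(m, J) = -222 + m (v(m, J) = (26 + m) - 248 = -222 + m)
-48278/v(-205, -127) + ((12791 + 7178)/(17882 - 20375))/48996 = -48278/(-222 - 205) + ((12791 + 7178)/(17882 - 20375))/48996 = -48278/(-427) + (19969/(-2493))*(1/48996) = -48278*(-1/427) + (19969*(-1/2493))*(1/48996) = 48278/427 - 19969/2493*1/48996 = 48278/427 - 19969/122147028 = 5897005691021/52156780956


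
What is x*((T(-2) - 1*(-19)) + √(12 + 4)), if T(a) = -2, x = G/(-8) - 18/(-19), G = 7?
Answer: 231/152 ≈ 1.5197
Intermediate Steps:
x = 11/152 (x = 7/(-8) - 18/(-19) = 7*(-⅛) - 18*(-1/19) = -7/8 + 18/19 = 11/152 ≈ 0.072368)
x*((T(-2) - 1*(-19)) + √(12 + 4)) = 11*((-2 - 1*(-19)) + √(12 + 4))/152 = 11*((-2 + 19) + √16)/152 = 11*(17 + 4)/152 = (11/152)*21 = 231/152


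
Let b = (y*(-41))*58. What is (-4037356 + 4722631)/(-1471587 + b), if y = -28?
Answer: -685275/1405003 ≈ -0.48774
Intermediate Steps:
b = 66584 (b = -28*(-41)*58 = 1148*58 = 66584)
(-4037356 + 4722631)/(-1471587 + b) = (-4037356 + 4722631)/(-1471587 + 66584) = 685275/(-1405003) = 685275*(-1/1405003) = -685275/1405003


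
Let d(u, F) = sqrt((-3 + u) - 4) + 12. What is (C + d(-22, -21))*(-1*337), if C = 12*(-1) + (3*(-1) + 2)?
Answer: 337 - 337*I*sqrt(29) ≈ 337.0 - 1814.8*I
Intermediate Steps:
C = -13 (C = -12 + (-3 + 2) = -12 - 1 = -13)
d(u, F) = 12 + sqrt(-7 + u) (d(u, F) = sqrt(-7 + u) + 12 = 12 + sqrt(-7 + u))
(C + d(-22, -21))*(-1*337) = (-13 + (12 + sqrt(-7 - 22)))*(-1*337) = (-13 + (12 + sqrt(-29)))*(-337) = (-13 + (12 + I*sqrt(29)))*(-337) = (-1 + I*sqrt(29))*(-337) = 337 - 337*I*sqrt(29)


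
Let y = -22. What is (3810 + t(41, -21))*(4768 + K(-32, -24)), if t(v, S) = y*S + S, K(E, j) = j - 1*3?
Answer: 20153991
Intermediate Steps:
K(E, j) = -3 + j (K(E, j) = j - 3 = -3 + j)
t(v, S) = -21*S (t(v, S) = -22*S + S = -21*S)
(3810 + t(41, -21))*(4768 + K(-32, -24)) = (3810 - 21*(-21))*(4768 + (-3 - 24)) = (3810 + 441)*(4768 - 27) = 4251*4741 = 20153991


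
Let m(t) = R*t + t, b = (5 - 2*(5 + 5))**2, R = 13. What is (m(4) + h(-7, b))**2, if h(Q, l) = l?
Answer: 78961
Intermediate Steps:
b = 225 (b = (5 - 2*10)**2 = (5 - 20)**2 = (-15)**2 = 225)
m(t) = 14*t (m(t) = 13*t + t = 14*t)
(m(4) + h(-7, b))**2 = (14*4 + 225)**2 = (56 + 225)**2 = 281**2 = 78961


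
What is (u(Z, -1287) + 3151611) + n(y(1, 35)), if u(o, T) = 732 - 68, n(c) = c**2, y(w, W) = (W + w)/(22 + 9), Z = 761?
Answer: 3029337571/961 ≈ 3.1523e+6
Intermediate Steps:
y(w, W) = W/31 + w/31 (y(w, W) = (W + w)/31 = (W + w)*(1/31) = W/31 + w/31)
u(o, T) = 664
(u(Z, -1287) + 3151611) + n(y(1, 35)) = (664 + 3151611) + ((1/31)*35 + (1/31)*1)**2 = 3152275 + (35/31 + 1/31)**2 = 3152275 + (36/31)**2 = 3152275 + 1296/961 = 3029337571/961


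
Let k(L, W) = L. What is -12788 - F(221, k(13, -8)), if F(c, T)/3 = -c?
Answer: -12125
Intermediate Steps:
F(c, T) = -3*c (F(c, T) = 3*(-c) = -3*c)
-12788 - F(221, k(13, -8)) = -12788 - (-3)*221 = -12788 - 1*(-663) = -12788 + 663 = -12125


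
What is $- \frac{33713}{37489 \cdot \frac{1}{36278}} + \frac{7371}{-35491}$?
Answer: $- \frac{43407196566493}{1330522099} \approx -32624.0$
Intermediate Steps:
$- \frac{33713}{37489 \cdot \frac{1}{36278}} + \frac{7371}{-35491} = - \frac{33713}{37489 \cdot \frac{1}{36278}} + 7371 \left(- \frac{1}{35491}\right) = - \frac{33713}{\frac{37489}{36278}} - \frac{7371}{35491} = \left(-33713\right) \frac{36278}{37489} - \frac{7371}{35491} = - \frac{1223040214}{37489} - \frac{7371}{35491} = - \frac{43407196566493}{1330522099}$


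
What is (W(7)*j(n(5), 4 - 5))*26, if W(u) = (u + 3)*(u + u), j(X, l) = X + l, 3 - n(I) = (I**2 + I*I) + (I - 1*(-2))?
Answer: -200200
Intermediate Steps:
n(I) = 1 - I - 2*I**2 (n(I) = 3 - ((I**2 + I*I) + (I - 1*(-2))) = 3 - ((I**2 + I**2) + (I + 2)) = 3 - (2*I**2 + (2 + I)) = 3 - (2 + I + 2*I**2) = 3 + (-2 - I - 2*I**2) = 1 - I - 2*I**2)
W(u) = 2*u*(3 + u) (W(u) = (3 + u)*(2*u) = 2*u*(3 + u))
(W(7)*j(n(5), 4 - 5))*26 = ((2*7*(3 + 7))*((1 - 1*5 - 2*5**2) + (4 - 5)))*26 = ((2*7*10)*((1 - 5 - 2*25) - 1))*26 = (140*((1 - 5 - 50) - 1))*26 = (140*(-54 - 1))*26 = (140*(-55))*26 = -7700*26 = -200200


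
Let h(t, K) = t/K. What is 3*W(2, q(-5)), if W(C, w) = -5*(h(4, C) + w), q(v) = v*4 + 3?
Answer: 225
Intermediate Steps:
q(v) = 3 + 4*v (q(v) = 4*v + 3 = 3 + 4*v)
W(C, w) = -20/C - 5*w (W(C, w) = -5*(4/C + w) = -5*(w + 4/C) = -20/C - 5*w)
3*W(2, q(-5)) = 3*(-20/2 - 5*(3 + 4*(-5))) = 3*(-20*½ - 5*(3 - 20)) = 3*(-10 - 5*(-17)) = 3*(-10 + 85) = 3*75 = 225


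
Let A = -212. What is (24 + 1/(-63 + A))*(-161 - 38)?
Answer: -1313201/275 ≈ -4775.3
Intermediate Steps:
(24 + 1/(-63 + A))*(-161 - 38) = (24 + 1/(-63 - 212))*(-161 - 38) = (24 + 1/(-275))*(-199) = (24 - 1/275)*(-199) = (6599/275)*(-199) = -1313201/275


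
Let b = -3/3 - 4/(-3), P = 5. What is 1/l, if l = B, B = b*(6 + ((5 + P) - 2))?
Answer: 3/14 ≈ 0.21429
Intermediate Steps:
b = ⅓ (b = -3*⅓ - 4*(-⅓) = -1 + 4/3 = ⅓ ≈ 0.33333)
B = 14/3 (B = (6 + ((5 + 5) - 2))/3 = (6 + (10 - 2))/3 = (6 + 8)/3 = (⅓)*14 = 14/3 ≈ 4.6667)
l = 14/3 ≈ 4.6667
1/l = 1/(14/3) = 3/14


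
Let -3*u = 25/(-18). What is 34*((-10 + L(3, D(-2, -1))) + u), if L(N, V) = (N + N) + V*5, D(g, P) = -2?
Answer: -12427/27 ≈ -460.26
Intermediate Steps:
u = 25/54 (u = -25/(3*(-18)) = -25*(-1)/(3*18) = -⅓*(-25/18) = 25/54 ≈ 0.46296)
L(N, V) = 2*N + 5*V
34*((-10 + L(3, D(-2, -1))) + u) = 34*((-10 + (2*3 + 5*(-2))) + 25/54) = 34*((-10 + (6 - 10)) + 25/54) = 34*((-10 - 4) + 25/54) = 34*(-14 + 25/54) = 34*(-731/54) = -12427/27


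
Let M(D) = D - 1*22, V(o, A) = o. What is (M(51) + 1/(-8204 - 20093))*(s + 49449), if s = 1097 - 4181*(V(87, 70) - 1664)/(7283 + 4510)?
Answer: 494568421937980/333706521 ≈ 1.4820e+6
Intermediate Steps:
M(D) = -22 + D (M(D) = D - 22 = -22 + D)
s = 19530358/11793 (s = 1097 - 4181*(87 - 1664)/(7283 + 4510) = 1097 - 4181/(11793/(-1577)) = 1097 - 4181/(11793*(-1/1577)) = 1097 - 4181/(-11793/1577) = 1097 - 4181*(-1577/11793) = 1097 + 6593437/11793 = 19530358/11793 ≈ 1656.1)
(M(51) + 1/(-8204 - 20093))*(s + 49449) = ((-22 + 51) + 1/(-8204 - 20093))*(19530358/11793 + 49449) = (29 + 1/(-28297))*(602682415/11793) = (29 - 1/28297)*(602682415/11793) = (820612/28297)*(602682415/11793) = 494568421937980/333706521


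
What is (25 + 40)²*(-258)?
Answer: -1090050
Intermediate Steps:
(25 + 40)²*(-258) = 65²*(-258) = 4225*(-258) = -1090050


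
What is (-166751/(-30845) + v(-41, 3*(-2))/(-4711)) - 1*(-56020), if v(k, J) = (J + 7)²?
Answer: 8141096269016/145310795 ≈ 56025.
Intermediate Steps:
v(k, J) = (7 + J)²
(-166751/(-30845) + v(-41, 3*(-2))/(-4711)) - 1*(-56020) = (-166751/(-30845) + (7 + 3*(-2))²/(-4711)) - 1*(-56020) = (-166751*(-1/30845) + (7 - 6)²*(-1/4711)) + 56020 = (166751/30845 + 1²*(-1/4711)) + 56020 = (166751/30845 + 1*(-1/4711)) + 56020 = (166751/30845 - 1/4711) + 56020 = 785533116/145310795 + 56020 = 8141096269016/145310795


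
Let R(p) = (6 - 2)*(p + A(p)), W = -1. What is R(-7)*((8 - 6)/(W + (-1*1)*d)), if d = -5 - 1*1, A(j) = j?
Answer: -112/5 ≈ -22.400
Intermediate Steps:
d = -6 (d = -5 - 1 = -6)
R(p) = 8*p (R(p) = (6 - 2)*(p + p) = 4*(2*p) = 8*p)
R(-7)*((8 - 6)/(W + (-1*1)*d)) = (8*(-7))*((8 - 6)/(-1 - 1*1*(-6))) = -112/(-1 - 1*(-6)) = -112/(-1 + 6) = -112/5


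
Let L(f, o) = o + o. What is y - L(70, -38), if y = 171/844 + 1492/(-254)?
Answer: 7538381/107188 ≈ 70.329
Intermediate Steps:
L(f, o) = 2*o
y = -607907/107188 (y = 171*(1/844) + 1492*(-1/254) = 171/844 - 746/127 = -607907/107188 ≈ -5.6714)
y - L(70, -38) = -607907/107188 - 2*(-38) = -607907/107188 - 1*(-76) = -607907/107188 + 76 = 7538381/107188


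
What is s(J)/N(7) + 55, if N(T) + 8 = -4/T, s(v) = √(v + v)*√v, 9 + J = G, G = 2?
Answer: 55 + 49*√2/60 ≈ 56.155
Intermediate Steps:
J = -7 (J = -9 + 2 = -7)
s(v) = v*√2 (s(v) = √(2*v)*√v = (√2*√v)*√v = v*√2)
N(T) = -8 - 4/T
s(J)/N(7) + 55 = (-7*√2)/(-8 - 4/7) + 55 = (-7*√2)/(-60/7) + 55 = -(-49)*√2/60 + 55 = 49*√2/60 + 55 = 55 + 49*√2/60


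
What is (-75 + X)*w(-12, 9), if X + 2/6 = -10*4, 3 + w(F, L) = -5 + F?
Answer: 6920/3 ≈ 2306.7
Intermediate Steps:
w(F, L) = -8 + F (w(F, L) = -3 + (-5 + F) = -8 + F)
X = -121/3 (X = -1/3 - 10*4 = -1/3 - 40 = -121/3 ≈ -40.333)
(-75 + X)*w(-12, 9) = (-75 - 121/3)*(-8 - 12) = -346/3*(-20) = 6920/3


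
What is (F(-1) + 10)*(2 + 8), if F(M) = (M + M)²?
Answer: 140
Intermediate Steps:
F(M) = 4*M² (F(M) = (2*M)² = 4*M²)
(F(-1) + 10)*(2 + 8) = (4*(-1)² + 10)*(2 + 8) = (4*1 + 10)*10 = (4 + 10)*10 = 14*10 = 140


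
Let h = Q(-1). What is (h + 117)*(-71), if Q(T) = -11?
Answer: -7526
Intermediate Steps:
h = -11
(h + 117)*(-71) = (-11 + 117)*(-71) = 106*(-71) = -7526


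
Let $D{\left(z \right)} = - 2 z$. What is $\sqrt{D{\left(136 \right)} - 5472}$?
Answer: $4 i \sqrt{359} \approx 75.789 i$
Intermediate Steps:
$\sqrt{D{\left(136 \right)} - 5472} = \sqrt{\left(-2\right) 136 - 5472} = \sqrt{-272 - 5472} = \sqrt{-5744} = 4 i \sqrt{359}$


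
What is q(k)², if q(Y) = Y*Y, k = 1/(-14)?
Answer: 1/38416 ≈ 2.6031e-5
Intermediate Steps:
k = -1/14 ≈ -0.071429
q(Y) = Y²
q(k)² = ((-1/14)²)² = (1/196)² = 1/38416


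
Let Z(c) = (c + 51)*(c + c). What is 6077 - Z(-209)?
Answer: -59967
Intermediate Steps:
Z(c) = 2*c*(51 + c) (Z(c) = (51 + c)*(2*c) = 2*c*(51 + c))
6077 - Z(-209) = 6077 - 2*(-209)*(51 - 209) = 6077 - 2*(-209)*(-158) = 6077 - 1*66044 = 6077 - 66044 = -59967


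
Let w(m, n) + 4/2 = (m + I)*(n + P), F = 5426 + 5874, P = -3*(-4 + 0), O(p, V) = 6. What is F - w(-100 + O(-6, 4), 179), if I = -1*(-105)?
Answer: 9201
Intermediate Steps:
I = 105
P = 12 (P = -3*(-4) = 12)
F = 11300
w(m, n) = -2 + (12 + n)*(105 + m) (w(m, n) = -2 + (m + 105)*(n + 12) = -2 + (105 + m)*(12 + n) = -2 + (12 + n)*(105 + m))
F - w(-100 + O(-6, 4), 179) = 11300 - (1258 + 12*(-100 + 6) + 105*179 + (-100 + 6)*179) = 11300 - (1258 + 12*(-94) + 18795 - 94*179) = 11300 - (1258 - 1128 + 18795 - 16826) = 11300 - 1*2099 = 11300 - 2099 = 9201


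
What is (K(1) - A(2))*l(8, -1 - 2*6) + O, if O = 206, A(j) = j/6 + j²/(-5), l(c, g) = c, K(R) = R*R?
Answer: 3266/15 ≈ 217.73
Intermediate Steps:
K(R) = R²
A(j) = -j²/5 + j/6 (A(j) = j*(⅙) + j²*(-⅕) = j/6 - j²/5 = -j²/5 + j/6)
(K(1) - A(2))*l(8, -1 - 2*6) + O = (1² - 2*(5 - 6*2)/30)*8 + 206 = (1 - 2*(5 - 12)/30)*8 + 206 = (1 - 2*(-7)/30)*8 + 206 = (1 - 1*(-7/15))*8 + 206 = (1 + 7/15)*8 + 206 = (22/15)*8 + 206 = 176/15 + 206 = 3266/15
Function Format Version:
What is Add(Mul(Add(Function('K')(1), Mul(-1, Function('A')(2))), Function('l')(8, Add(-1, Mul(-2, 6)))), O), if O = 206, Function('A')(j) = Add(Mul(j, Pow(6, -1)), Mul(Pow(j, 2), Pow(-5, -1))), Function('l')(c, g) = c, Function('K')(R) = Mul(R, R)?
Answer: Rational(3266, 15) ≈ 217.73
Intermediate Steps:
Function('K')(R) = Pow(R, 2)
Function('A')(j) = Add(Mul(Rational(-1, 5), Pow(j, 2)), Mul(Rational(1, 6), j)) (Function('A')(j) = Add(Mul(j, Rational(1, 6)), Mul(Pow(j, 2), Rational(-1, 5))) = Add(Mul(Rational(1, 6), j), Mul(Rational(-1, 5), Pow(j, 2))) = Add(Mul(Rational(-1, 5), Pow(j, 2)), Mul(Rational(1, 6), j)))
Add(Mul(Add(Function('K')(1), Mul(-1, Function('A')(2))), Function('l')(8, Add(-1, Mul(-2, 6)))), O) = Add(Mul(Add(Pow(1, 2), Mul(-1, Mul(Rational(1, 30), 2, Add(5, Mul(-6, 2))))), 8), 206) = Add(Mul(Add(1, Mul(-1, Mul(Rational(1, 30), 2, Add(5, -12)))), 8), 206) = Add(Mul(Add(1, Mul(-1, Mul(Rational(1, 30), 2, -7))), 8), 206) = Add(Mul(Add(1, Mul(-1, Rational(-7, 15))), 8), 206) = Add(Mul(Add(1, Rational(7, 15)), 8), 206) = Add(Mul(Rational(22, 15), 8), 206) = Add(Rational(176, 15), 206) = Rational(3266, 15)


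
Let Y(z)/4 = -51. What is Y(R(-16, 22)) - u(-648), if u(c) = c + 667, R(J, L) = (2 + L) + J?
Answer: -223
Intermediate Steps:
R(J, L) = 2 + J + L
u(c) = 667 + c
Y(z) = -204 (Y(z) = 4*(-51) = -204)
Y(R(-16, 22)) - u(-648) = -204 - (667 - 648) = -204 - 1*19 = -204 - 19 = -223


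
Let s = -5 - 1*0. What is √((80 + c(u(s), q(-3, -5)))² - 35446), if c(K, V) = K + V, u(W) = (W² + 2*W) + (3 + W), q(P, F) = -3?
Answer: 11*I*√226 ≈ 165.37*I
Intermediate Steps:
s = -5 (s = -5 + 0 = -5)
u(W) = 3 + W² + 3*W
√((80 + c(u(s), q(-3, -5)))² - 35446) = √((80 + ((3 + (-5)² + 3*(-5)) - 3))² - 35446) = √((80 + ((3 + 25 - 15) - 3))² - 35446) = √((80 + (13 - 3))² - 35446) = √((80 + 10)² - 35446) = √(90² - 35446) = √(8100 - 35446) = √(-27346) = 11*I*√226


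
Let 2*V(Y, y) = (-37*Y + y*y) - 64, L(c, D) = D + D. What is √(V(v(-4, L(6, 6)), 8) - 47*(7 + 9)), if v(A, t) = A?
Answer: I*√678 ≈ 26.038*I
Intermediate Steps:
L(c, D) = 2*D
V(Y, y) = -32 + y²/2 - 37*Y/2 (V(Y, y) = ((-37*Y + y*y) - 64)/2 = ((-37*Y + y²) - 64)/2 = ((y² - 37*Y) - 64)/2 = (-64 + y² - 37*Y)/2 = -32 + y²/2 - 37*Y/2)
√(V(v(-4, L(6, 6)), 8) - 47*(7 + 9)) = √((-32 + (½)*8² - 37/2*(-4)) - 47*(7 + 9)) = √((-32 + (½)*64 + 74) - 47*16) = √((-32 + 32 + 74) - 752) = √(74 - 752) = √(-678) = I*√678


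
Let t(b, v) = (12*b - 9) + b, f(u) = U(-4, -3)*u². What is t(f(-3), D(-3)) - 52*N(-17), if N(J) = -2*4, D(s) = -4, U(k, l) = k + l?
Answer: -412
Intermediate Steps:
N(J) = -8
f(u) = -7*u² (f(u) = (-4 - 3)*u² = -7*u²)
t(b, v) = -9 + 13*b (t(b, v) = (-9 + 12*b) + b = -9 + 13*b)
t(f(-3), D(-3)) - 52*N(-17) = (-9 + 13*(-7*(-3)²)) - 52*(-8) = (-9 + 13*(-7*9)) + 416 = (-9 + 13*(-63)) + 416 = (-9 - 819) + 416 = -828 + 416 = -412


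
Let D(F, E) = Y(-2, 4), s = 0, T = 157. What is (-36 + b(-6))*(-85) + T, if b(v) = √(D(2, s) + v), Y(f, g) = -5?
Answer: 3217 - 85*I*√11 ≈ 3217.0 - 281.91*I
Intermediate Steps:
D(F, E) = -5
b(v) = √(-5 + v)
(-36 + b(-6))*(-85) + T = (-36 + √(-5 - 6))*(-85) + 157 = (-36 + √(-11))*(-85) + 157 = (-36 + I*√11)*(-85) + 157 = (3060 - 85*I*√11) + 157 = 3217 - 85*I*√11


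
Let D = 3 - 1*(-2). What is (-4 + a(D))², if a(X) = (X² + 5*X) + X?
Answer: 2601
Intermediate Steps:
D = 5 (D = 3 + 2 = 5)
a(X) = X² + 6*X
(-4 + a(D))² = (-4 + 5*(6 + 5))² = (-4 + 5*11)² = (-4 + 55)² = 51² = 2601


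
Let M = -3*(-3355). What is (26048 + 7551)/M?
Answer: 33599/10065 ≈ 3.3382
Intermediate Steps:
M = 10065
(26048 + 7551)/M = (26048 + 7551)/10065 = 33599*(1/10065) = 33599/10065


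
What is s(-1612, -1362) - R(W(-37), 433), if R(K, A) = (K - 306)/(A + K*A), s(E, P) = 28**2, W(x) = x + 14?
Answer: 7468055/9526 ≈ 783.97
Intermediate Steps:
W(x) = 14 + x
s(E, P) = 784
R(K, A) = (-306 + K)/(A + A*K)
s(-1612, -1362) - R(W(-37), 433) = 784 - (-306 + (14 - 37))/(433*(1 + (14 - 37))) = 784 - (-306 - 23)/(433*(1 - 23)) = 784 - (-329)/(433*(-22)) = 784 - (-1)*(-329)/(433*22) = 784 - 1*329/9526 = 784 - 329/9526 = 7468055/9526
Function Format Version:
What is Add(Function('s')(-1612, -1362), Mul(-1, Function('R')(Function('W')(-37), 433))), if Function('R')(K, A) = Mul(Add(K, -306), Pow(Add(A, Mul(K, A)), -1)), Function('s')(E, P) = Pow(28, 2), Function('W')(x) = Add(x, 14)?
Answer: Rational(7468055, 9526) ≈ 783.97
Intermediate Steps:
Function('W')(x) = Add(14, x)
Function('s')(E, P) = 784
Function('R')(K, A) = Mul(Pow(Add(A, Mul(A, K)), -1), Add(-306, K)) (Function('R')(K, A) = Mul(Add(-306, K), Pow(Add(A, Mul(A, K)), -1)) = Mul(Pow(Add(A, Mul(A, K)), -1), Add(-306, K)))
Add(Function('s')(-1612, -1362), Mul(-1, Function('R')(Function('W')(-37), 433))) = Add(784, Mul(-1, Mul(Pow(433, -1), Pow(Add(1, Add(14, -37)), -1), Add(-306, Add(14, -37))))) = Add(784, Mul(-1, Mul(Rational(1, 433), Pow(Add(1, -23), -1), Add(-306, -23)))) = Add(784, Mul(-1, Mul(Rational(1, 433), Pow(-22, -1), -329))) = Add(784, Mul(-1, Mul(Rational(1, 433), Rational(-1, 22), -329))) = Add(784, Mul(-1, Rational(329, 9526))) = Add(784, Rational(-329, 9526)) = Rational(7468055, 9526)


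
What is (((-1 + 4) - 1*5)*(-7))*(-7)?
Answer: -98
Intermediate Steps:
(((-1 + 4) - 1*5)*(-7))*(-7) = ((3 - 5)*(-7))*(-7) = -2*(-7)*(-7) = 14*(-7) = -98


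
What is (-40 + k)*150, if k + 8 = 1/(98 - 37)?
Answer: -439050/61 ≈ -7197.5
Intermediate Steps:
k = -487/61 (k = -8 + 1/(98 - 37) = -8 + 1/61 = -487/61 ≈ -7.9836)
(-40 + k)*150 = (-40 - 487/61)*150 = -2927/61*150 = -439050/61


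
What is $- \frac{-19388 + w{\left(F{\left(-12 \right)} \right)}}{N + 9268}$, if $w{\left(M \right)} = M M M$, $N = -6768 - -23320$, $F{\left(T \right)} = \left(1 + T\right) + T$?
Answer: $\frac{6311}{5164} \approx 1.2221$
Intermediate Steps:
$F{\left(T \right)} = 1 + 2 T$
$N = 16552$ ($N = -6768 + 23320 = 16552$)
$w{\left(M \right)} = M^{3}$ ($w{\left(M \right)} = M^{2} M = M^{3}$)
$- \frac{-19388 + w{\left(F{\left(-12 \right)} \right)}}{N + 9268} = - \frac{-19388 + \left(1 + 2 \left(-12\right)\right)^{3}}{16552 + 9268} = - \frac{-19388 + \left(1 - 24\right)^{3}}{25820} = - \frac{-19388 + \left(-23\right)^{3}}{25820} = - \frac{-19388 - 12167}{25820} = - \frac{-31555}{25820} = \left(-1\right) \left(- \frac{6311}{5164}\right) = \frac{6311}{5164}$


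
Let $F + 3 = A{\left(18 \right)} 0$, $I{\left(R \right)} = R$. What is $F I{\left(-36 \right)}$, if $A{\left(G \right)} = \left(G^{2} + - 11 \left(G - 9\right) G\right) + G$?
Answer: $108$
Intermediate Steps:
$A{\left(G \right)} = G + G^{2} + G \left(99 - 11 G\right)$ ($A{\left(G \right)} = \left(G^{2} + - 11 \left(-9 + G\right) G\right) + G = \left(G^{2} + \left(99 - 11 G\right) G\right) + G = \left(G^{2} + G \left(99 - 11 G\right)\right) + G = G + G^{2} + G \left(99 - 11 G\right)$)
$F = -3$ ($F = -3 + 10 \cdot 18 \left(10 - 18\right) 0 = -3 + 10 \cdot 18 \left(-8\right) 0 = -3 - 0 = -3 + 0 = -3$)
$F I{\left(-36 \right)} = \left(-3\right) \left(-36\right) = 108$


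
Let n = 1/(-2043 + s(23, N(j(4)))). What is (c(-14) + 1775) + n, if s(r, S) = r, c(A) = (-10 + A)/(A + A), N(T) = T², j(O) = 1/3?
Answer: 25110613/14140 ≈ 1775.9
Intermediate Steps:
j(O) = ⅓
c(A) = (-10 + A)/(2*A) (c(A) = (-10 + A)/((2*A)) = (-10 + A)*(1/(2*A)) = (-10 + A)/(2*A))
n = -1/2020 (n = 1/(-2043 + 23) = 1/(-2020) = -1/2020 ≈ -0.00049505)
(c(-14) + 1775) + n = ((½)*(-10 - 14)/(-14) + 1775) - 1/2020 = ((½)*(-1/14)*(-24) + 1775) - 1/2020 = (6/7 + 1775) - 1/2020 = 12431/7 - 1/2020 = 25110613/14140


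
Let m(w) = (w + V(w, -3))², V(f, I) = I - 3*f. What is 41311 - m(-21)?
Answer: 39790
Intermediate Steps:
m(w) = (-3 - 2*w)² (m(w) = (w + (-3 - 3*w))² = (-3 - 2*w)²)
41311 - m(-21) = 41311 - (3 + 2*(-21))² = 41311 - (3 - 42)² = 41311 - 1*(-39)² = 41311 - 1*1521 = 41311 - 1521 = 39790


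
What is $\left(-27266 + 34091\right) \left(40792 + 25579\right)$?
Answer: $452982075$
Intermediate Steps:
$\left(-27266 + 34091\right) \left(40792 + 25579\right) = 6825 \cdot 66371 = 452982075$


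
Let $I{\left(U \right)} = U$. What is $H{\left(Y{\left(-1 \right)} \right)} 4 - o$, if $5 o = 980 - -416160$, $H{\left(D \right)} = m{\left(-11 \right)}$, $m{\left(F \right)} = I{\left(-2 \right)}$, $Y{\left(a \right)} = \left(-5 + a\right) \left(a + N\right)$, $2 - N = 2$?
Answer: $-83436$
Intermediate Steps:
$N = 0$ ($N = 2 - 2 = 0$)
$Y{\left(a \right)} = a \left(-5 + a\right)$ ($Y{\left(a \right)} = \left(-5 + a\right) \left(a + 0\right) = \left(-5 + a\right) a = a \left(-5 + a\right)$)
$m{\left(F \right)} = -2$
$H{\left(D \right)} = -2$
$o = 83428$ ($o = \frac{980 - -416160}{5} = \frac{980 + 416160}{5} = \frac{1}{5} \cdot 417140 = 83428$)
$H{\left(Y{\left(-1 \right)} \right)} 4 - o = \left(-2\right) 4 - 83428 = -8 - 83428 = -83436$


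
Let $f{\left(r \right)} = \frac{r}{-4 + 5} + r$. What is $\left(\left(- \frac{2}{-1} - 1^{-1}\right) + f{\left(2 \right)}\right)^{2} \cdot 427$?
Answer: $10675$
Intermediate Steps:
$f{\left(r \right)} = 2 r$ ($f{\left(r \right)} = \frac{r}{1} + r = r 1 + r = r + r = 2 r$)
$\left(\left(- \frac{2}{-1} - 1^{-1}\right) + f{\left(2 \right)}\right)^{2} \cdot 427 = \left(\left(- \frac{2}{-1} - 1^{-1}\right) + 2 \cdot 2\right)^{2} \cdot 427 = \left(\left(\left(-2\right) \left(-1\right) - 1\right) + 4\right)^{2} \cdot 427 = \left(\left(2 - 1\right) + 4\right)^{2} \cdot 427 = \left(1 + 4\right)^{2} \cdot 427 = 5^{2} \cdot 427 = 25 \cdot 427 = 10675$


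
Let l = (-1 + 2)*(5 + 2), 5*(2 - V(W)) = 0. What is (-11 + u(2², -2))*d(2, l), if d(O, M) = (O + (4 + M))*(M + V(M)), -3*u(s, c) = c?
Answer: -1209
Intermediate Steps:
V(W) = 2 (V(W) = 2 - ⅕*0 = 2 + 0 = 2)
u(s, c) = -c/3
l = 7 (l = 1*7 = 7)
d(O, M) = (2 + M)*(4 + M + O) (d(O, M) = (O + (4 + M))*(M + 2) = (4 + M + O)*(2 + M) = (2 + M)*(4 + M + O))
(-11 + u(2², -2))*d(2, l) = (-11 - ⅓*(-2))*(8 + 7² + 2*2 + 6*7 + 7*2) = (-11 + ⅔)*(8 + 49 + 4 + 42 + 14) = -31/3*117 = -1209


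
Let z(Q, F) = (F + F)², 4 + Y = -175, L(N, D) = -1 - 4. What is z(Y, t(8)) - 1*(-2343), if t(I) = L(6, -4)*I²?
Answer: 411943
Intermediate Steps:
L(N, D) = -5
t(I) = -5*I²
Y = -179 (Y = -4 - 175 = -179)
z(Q, F) = 4*F² (z(Q, F) = (2*F)² = 4*F²)
z(Y, t(8)) - 1*(-2343) = 4*(-5*8²)² - 1*(-2343) = 4*(-5*64)² + 2343 = 4*(-320)² + 2343 = 4*102400 + 2343 = 409600 + 2343 = 411943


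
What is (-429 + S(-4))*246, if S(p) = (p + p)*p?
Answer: -97662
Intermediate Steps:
S(p) = 2*p² (S(p) = (2*p)*p = 2*p²)
(-429 + S(-4))*246 = (-429 + 2*(-4)²)*246 = (-429 + 2*16)*246 = (-429 + 32)*246 = -397*246 = -97662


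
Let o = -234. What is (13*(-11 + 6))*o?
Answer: 15210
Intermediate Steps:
(13*(-11 + 6))*o = (13*(-11 + 6))*(-234) = (13*(-5))*(-234) = -65*(-234) = 15210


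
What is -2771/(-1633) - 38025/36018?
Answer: 182179/284142 ≈ 0.64116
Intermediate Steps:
-2771/(-1633) - 38025/36018 = -2771*(-1/1633) - 38025*1/36018 = 2771/1633 - 4225/4002 = 182179/284142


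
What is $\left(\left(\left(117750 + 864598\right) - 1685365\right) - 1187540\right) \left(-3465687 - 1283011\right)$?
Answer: $8977684244786$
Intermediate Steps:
$\left(\left(\left(117750 + 864598\right) - 1685365\right) - 1187540\right) \left(-3465687 - 1283011\right) = \left(\left(982348 - 1685365\right) + \left(-2179327 + 991787\right)\right) \left(-3465687 - 1283011\right) = \left(-703017 - 1187540\right) \left(-3465687 - 1283011\right) = \left(-1890557\right) \left(-4748698\right) = 8977684244786$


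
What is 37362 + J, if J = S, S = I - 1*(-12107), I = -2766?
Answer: 46703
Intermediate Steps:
S = 9341 (S = -2766 - 1*(-12107) = -2766 + 12107 = 9341)
J = 9341
37362 + J = 37362 + 9341 = 46703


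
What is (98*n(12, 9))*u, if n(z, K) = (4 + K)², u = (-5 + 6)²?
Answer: 16562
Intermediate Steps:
u = 1 (u = 1² = 1)
(98*n(12, 9))*u = (98*(4 + 9)²)*1 = (98*13²)*1 = (98*169)*1 = 16562*1 = 16562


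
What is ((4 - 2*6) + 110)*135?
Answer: 13770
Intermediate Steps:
((4 - 2*6) + 110)*135 = ((4 - 12) + 110)*135 = (-8 + 110)*135 = 102*135 = 13770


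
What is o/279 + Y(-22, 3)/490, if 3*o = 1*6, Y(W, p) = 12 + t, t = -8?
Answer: 1048/68355 ≈ 0.015332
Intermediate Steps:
Y(W, p) = 4 (Y(W, p) = 12 - 8 = 4)
o = 2 (o = (1*6)/3 = (⅓)*6 = 2)
o/279 + Y(-22, 3)/490 = 2/279 + 4/490 = 2*(1/279) + 4*(1/490) = 2/279 + 2/245 = 1048/68355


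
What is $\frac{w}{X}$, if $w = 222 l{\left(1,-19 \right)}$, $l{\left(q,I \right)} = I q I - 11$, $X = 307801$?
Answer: $\frac{77700}{307801} \approx 0.25244$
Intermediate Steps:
$l{\left(q,I \right)} = -11 + q I^{2}$ ($l{\left(q,I \right)} = q I^{2} - 11 = -11 + q I^{2}$)
$w = 77700$ ($w = 222 \left(-11 + 1 \left(-19\right)^{2}\right) = 222 \left(-11 + 1 \cdot 361\right) = 222 \left(-11 + 361\right) = 222 \cdot 350 = 77700$)
$\frac{w}{X} = \frac{77700}{307801}$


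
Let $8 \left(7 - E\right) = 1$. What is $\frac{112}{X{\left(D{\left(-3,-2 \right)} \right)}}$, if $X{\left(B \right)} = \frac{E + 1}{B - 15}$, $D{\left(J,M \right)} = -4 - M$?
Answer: $- \frac{2176}{9} \approx -241.78$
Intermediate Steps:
$E = \frac{55}{8}$ ($E = 7 - \frac{1}{8} = \frac{55}{8} \approx 6.875$)
$X{\left(B \right)} = \frac{63}{8 \left(-15 + B\right)}$ ($X{\left(B \right)} = \frac{\frac{55}{8} + 1}{B - 15} = \frac{63}{8 \left(-15 + B\right)}$)
$\frac{112}{X{\left(D{\left(-3,-2 \right)} \right)}} = \frac{112}{\frac{63}{8} \frac{1}{-15 - 2}} = \frac{112}{\frac{63}{8} \frac{1}{-17}} = \frac{112}{\frac{63}{8} \left(- \frac{1}{17}\right)} = \frac{112}{- \frac{63}{136}} = 112 \left(- \frac{136}{63}\right) = - \frac{2176}{9}$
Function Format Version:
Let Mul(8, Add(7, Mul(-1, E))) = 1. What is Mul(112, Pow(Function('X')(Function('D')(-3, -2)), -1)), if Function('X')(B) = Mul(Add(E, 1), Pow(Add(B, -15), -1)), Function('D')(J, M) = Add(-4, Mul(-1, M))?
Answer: Rational(-2176, 9) ≈ -241.78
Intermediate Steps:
E = Rational(55, 8) (E = Add(7, Mul(Rational(-1, 8), 1)) = Add(7, Rational(-1, 8)) = Rational(55, 8) ≈ 6.8750)
Function('X')(B) = Mul(Rational(63, 8), Pow(Add(-15, B), -1)) (Function('X')(B) = Mul(Add(Rational(55, 8), 1), Pow(Add(B, -15), -1)) = Mul(Rational(63, 8), Pow(Add(-15, B), -1)))
Mul(112, Pow(Function('X')(Function('D')(-3, -2)), -1)) = Mul(112, Pow(Mul(Rational(63, 8), Pow(Add(-15, Add(-4, Mul(-1, -2))), -1)), -1)) = Mul(112, Pow(Mul(Rational(63, 8), Pow(Add(-15, Add(-4, 2)), -1)), -1)) = Mul(112, Pow(Mul(Rational(63, 8), Pow(Add(-15, -2), -1)), -1)) = Mul(112, Pow(Mul(Rational(63, 8), Pow(-17, -1)), -1)) = Mul(112, Pow(Mul(Rational(63, 8), Rational(-1, 17)), -1)) = Mul(112, Pow(Rational(-63, 136), -1)) = Mul(112, Rational(-136, 63)) = Rational(-2176, 9)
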